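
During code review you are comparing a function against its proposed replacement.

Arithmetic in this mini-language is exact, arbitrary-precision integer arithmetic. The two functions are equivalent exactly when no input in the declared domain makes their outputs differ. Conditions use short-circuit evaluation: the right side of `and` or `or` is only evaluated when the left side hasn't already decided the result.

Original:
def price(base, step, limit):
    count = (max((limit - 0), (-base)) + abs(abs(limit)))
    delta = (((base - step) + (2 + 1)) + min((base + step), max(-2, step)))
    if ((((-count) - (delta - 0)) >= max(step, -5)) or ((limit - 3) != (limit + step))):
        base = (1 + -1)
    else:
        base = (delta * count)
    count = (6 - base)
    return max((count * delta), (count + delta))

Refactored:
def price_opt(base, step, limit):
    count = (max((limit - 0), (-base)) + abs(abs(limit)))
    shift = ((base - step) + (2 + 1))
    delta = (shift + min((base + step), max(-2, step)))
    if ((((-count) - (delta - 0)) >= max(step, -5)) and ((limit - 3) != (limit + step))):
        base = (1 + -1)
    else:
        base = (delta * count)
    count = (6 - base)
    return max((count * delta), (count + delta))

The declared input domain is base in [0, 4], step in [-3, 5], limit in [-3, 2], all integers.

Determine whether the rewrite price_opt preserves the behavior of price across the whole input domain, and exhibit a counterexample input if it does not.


Evaluate both at base=0, step=-2, limit=-3.
price: count := 3 | delta := 3 | ((((-count) - (delta - 0)) >= max(step, -5)) or ((limit - 3) != (limit + step))): true | base := 0 | count := 6 | result 18
price_opt: count := 3 | shift := 5 | delta := 3 | ((((-count) - (delta - 0)) >= max(step, -5)) and ((limit - 3) != (limit + step))): false | base := 9 | count := -3 | result 0
18 and 0 differ, so these are not the same function on this domain.
verdict: not equivalent; witness: base=0, step=-2, limit=-3


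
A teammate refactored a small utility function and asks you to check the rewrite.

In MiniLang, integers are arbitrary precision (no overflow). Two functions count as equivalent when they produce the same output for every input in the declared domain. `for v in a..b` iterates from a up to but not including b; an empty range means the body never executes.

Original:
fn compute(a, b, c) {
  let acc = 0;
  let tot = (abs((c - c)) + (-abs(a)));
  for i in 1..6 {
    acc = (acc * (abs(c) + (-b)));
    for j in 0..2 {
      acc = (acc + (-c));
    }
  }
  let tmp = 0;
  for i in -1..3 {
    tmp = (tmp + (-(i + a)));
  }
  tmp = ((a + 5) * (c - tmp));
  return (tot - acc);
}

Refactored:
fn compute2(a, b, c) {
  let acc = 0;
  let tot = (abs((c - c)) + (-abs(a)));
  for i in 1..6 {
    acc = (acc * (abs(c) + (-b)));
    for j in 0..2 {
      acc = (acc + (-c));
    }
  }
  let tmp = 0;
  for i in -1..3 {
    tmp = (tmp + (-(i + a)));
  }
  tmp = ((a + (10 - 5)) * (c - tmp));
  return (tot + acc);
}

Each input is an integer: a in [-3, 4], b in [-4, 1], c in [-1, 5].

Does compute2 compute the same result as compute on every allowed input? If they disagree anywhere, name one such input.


Evaluate both at a=-3, b=-4, c=-1.
compute: acc=0, then tot=-3, then (i=1), then acc=0, then (j=0), then acc=1, then (j=1), then acc=2, then (i=2), then acc=10, then (j=0), then acc=11, then (j=1), then acc=12, then (i=3), then acc=60, then (j=0), then acc=61, then (j=1), then acc=62, then (i=4), then acc=310, then (j=0), then acc=311, then (j=1), then acc=312, then (i=5), then acc=1560, then (j=0), then acc=1561, then (j=1), then acc=1562, then tmp=0, then (i=-1), then tmp=4, then (i=0), then tmp=7, then (i=1), then tmp=9, then (i=2), then tmp=10, then tmp=-22, then returns -1565
compute2: acc=0, then tot=-3, then (i=1), then acc=0, then (j=0), then acc=1, then (j=1), then acc=2, then (i=2), then acc=10, then (j=0), then acc=11, then (j=1), then acc=12, then (i=3), then acc=60, then (j=0), then acc=61, then (j=1), then acc=62, then (i=4), then acc=310, then (j=0), then acc=311, then (j=1), then acc=312, then (i=5), then acc=1560, then (j=0), then acc=1561, then (j=1), then acc=1562, then tmp=0, then (i=-1), then tmp=4, then (i=0), then tmp=7, then (i=1), then tmp=9, then (i=2), then tmp=10, then tmp=-22, then returns 1559
-1565 and 1559 differ, so these are not the same function on this domain.
verdict: not equivalent; witness: a=-3, b=-4, c=-1


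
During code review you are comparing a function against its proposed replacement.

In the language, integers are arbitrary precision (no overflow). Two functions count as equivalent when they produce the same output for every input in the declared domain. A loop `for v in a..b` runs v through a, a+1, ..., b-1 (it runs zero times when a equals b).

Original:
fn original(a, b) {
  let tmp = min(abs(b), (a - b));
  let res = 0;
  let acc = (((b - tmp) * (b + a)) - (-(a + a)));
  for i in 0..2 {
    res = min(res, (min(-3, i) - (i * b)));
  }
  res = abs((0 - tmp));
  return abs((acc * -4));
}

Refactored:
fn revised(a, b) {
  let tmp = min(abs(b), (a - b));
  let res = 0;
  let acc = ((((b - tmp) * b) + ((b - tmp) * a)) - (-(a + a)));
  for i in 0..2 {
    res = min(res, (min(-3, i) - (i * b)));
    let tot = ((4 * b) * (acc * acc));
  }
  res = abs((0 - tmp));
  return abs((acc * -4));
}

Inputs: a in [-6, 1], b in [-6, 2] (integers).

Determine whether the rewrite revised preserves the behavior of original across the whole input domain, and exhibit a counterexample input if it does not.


Equivalent — the differences include arithmetic usage differs; statement counts differ; constant usage differs; local variable names differ, yet no declared input distinguishes the two.
As a probe, take a=-3, b=-5: original runs tmp becomes 2; next res becomes 0; next acc becomes 50; next at i=0:; next res becomes -3; next at i=1:; next res becomes -3; next res becomes 2; next final value 200; revised runs tmp becomes 2; next res becomes 0; next acc becomes 50; next at i=0:; next res becomes -3; next tot becomes -50000; next at i=1:; next res becomes -3; next tot becomes -50000; next res becomes 2; next final value 200; both end at 200.
Sweeping the whole domain (72 inputs) finds no disagreement.
verdict: equivalent


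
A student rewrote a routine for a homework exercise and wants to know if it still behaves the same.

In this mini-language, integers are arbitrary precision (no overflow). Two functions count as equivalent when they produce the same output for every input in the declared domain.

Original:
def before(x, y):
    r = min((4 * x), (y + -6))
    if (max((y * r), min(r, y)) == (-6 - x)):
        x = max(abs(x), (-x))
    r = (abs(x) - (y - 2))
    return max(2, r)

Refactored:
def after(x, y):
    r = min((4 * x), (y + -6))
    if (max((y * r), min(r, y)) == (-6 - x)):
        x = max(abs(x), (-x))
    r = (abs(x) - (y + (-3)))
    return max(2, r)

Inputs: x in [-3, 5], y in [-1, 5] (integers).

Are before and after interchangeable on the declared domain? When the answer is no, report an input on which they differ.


The rewrite breaks on x=-3, y=-1, where the results are 6 and 7.
before: r=-12, then (max((y * r), min(r, y)) == (-6 - x)) is false, then r=6, then returns 6
after: r=-12, then (max((y * r), min(r, y)) == (-6 - x)) is false, then r=7, then returns 7
verdict: not equivalent; witness: x=-3, y=-1


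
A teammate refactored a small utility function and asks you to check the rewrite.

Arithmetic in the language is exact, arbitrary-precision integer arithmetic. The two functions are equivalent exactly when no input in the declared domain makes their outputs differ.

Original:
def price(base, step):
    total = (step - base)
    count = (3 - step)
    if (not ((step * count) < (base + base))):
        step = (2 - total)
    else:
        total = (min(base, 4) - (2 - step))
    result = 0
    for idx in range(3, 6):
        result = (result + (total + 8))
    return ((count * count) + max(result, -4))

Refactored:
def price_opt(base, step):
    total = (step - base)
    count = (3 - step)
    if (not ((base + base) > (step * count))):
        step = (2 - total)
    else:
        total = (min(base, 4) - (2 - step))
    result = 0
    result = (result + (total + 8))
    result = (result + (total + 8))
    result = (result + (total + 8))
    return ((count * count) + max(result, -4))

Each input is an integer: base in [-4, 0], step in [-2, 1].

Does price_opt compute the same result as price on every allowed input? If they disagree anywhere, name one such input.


Changes here: local variable names differ, plus loop structure differs, plus statement counts differ, plus comparison usage differs, plus constant usage differs, plus arithmetic usage differs; the full 20-point sweep finds no disagreement.
verdict: equivalent


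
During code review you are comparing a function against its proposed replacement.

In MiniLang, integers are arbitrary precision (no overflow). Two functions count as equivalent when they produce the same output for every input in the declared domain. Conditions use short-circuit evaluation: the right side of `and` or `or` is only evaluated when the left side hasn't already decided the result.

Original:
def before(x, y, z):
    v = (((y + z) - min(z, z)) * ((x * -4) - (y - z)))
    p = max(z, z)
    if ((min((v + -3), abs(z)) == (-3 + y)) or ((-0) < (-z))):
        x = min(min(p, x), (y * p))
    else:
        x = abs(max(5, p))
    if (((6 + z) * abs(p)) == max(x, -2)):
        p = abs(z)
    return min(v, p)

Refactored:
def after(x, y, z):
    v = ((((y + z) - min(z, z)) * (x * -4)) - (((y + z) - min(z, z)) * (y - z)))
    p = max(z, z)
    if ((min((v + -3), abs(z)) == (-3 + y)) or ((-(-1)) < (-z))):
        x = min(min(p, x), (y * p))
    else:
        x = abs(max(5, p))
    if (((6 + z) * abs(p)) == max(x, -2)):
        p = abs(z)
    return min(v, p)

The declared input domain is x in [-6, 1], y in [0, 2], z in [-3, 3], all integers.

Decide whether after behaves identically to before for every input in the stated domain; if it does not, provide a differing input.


There is a counterexample at x=-6, y=1, z=-1: -1 on one side, 1 on the other.
before: v := 22 | p := -1 | ((min((v + -3), abs(z)) == (-3 + y)) or ((-0) < (-z))): true | x := -6 | (((6 + z) * abs(p)) == max(x, -2)): false | result -1
after: v := 22 | p := -1 | ((min((v + -3), abs(z)) == (-3 + y)) or ((-(-1)) < (-z))): false | x := 5 | (((6 + z) * abs(p)) == max(x, -2)): true | p := 1 | result 1
verdict: not equivalent; witness: x=-6, y=1, z=-1


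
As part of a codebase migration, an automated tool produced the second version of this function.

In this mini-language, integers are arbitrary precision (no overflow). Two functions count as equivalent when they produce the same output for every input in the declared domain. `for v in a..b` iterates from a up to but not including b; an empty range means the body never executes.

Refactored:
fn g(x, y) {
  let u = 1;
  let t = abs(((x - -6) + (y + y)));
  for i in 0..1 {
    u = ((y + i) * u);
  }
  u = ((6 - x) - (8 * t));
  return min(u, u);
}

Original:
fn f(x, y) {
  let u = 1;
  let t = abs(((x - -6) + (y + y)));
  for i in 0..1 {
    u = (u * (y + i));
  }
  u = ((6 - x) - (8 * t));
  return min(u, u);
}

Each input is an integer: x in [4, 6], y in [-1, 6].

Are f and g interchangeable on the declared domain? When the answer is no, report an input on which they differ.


The two versions differ — the changes include same computation, different form.
As a probe, take x=5, y=6: f runs u becomes 1; next t becomes 23; next at i=0:; next u becomes 6; next u becomes -183; next final value -183; g runs u becomes 1; next t becomes 23; next at i=0:; next u becomes 6; next u becomes -183; next final value -183; both end at -183.
Sweeping the whole domain (24 inputs) finds no disagreement.
verdict: equivalent


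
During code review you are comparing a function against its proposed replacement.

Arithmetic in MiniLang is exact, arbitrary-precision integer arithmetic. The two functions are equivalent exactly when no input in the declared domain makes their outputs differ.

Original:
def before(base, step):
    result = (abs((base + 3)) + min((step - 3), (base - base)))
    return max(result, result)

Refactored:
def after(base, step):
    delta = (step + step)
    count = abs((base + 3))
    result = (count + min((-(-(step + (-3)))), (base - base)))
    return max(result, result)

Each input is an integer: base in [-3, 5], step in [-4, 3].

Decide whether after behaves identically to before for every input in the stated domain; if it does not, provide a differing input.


This is a faithful refactor — statement counts differ; local variable names differ; arithmetic usage differs, but the computed results match everywhere.
Spot check at base=1, step=-3 — before: result=-2, then returns -2. after: delta=-6, then count=4, then result=-2, then returns -2. Both give -2.
An exhaustive pass over the 72 declared inputs shows identical outputs.
verdict: equivalent


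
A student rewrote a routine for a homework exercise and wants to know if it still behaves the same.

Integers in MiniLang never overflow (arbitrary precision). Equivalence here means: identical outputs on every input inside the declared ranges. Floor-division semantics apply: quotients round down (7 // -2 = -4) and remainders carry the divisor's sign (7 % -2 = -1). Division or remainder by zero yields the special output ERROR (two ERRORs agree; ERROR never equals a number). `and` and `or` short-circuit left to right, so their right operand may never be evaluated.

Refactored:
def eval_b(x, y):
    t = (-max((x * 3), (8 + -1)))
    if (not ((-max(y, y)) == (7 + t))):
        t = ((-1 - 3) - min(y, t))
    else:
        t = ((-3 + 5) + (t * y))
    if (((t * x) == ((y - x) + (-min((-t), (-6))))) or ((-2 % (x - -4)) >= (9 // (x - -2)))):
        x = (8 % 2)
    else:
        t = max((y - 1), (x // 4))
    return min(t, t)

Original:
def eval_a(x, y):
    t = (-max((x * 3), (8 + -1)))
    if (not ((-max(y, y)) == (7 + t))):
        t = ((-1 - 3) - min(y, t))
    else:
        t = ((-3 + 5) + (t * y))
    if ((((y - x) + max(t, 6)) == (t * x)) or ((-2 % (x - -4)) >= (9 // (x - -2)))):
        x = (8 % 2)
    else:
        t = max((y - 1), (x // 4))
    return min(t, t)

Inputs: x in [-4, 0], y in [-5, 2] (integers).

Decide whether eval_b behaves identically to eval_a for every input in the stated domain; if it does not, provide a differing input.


The two are interchangeable: min/max/abs usage differs, and every declared input agrees.
Spot check at x=-4, y=-5 — eval_a: t becomes -7; next (not ((-max(y, y)) == (7 + t))) evaluates to true; next t becomes 3; next hits division by zero so the output is ERROR. eval_b: t becomes -7; next (not ((-max(y, y)) == (7 + t))) evaluates to true; next t becomes 3; next hits division by zero so the output is ERROR. Both give ERROR.
Checked all 40 inputs in the declared domain: the outputs agree on every one.
verdict: equivalent


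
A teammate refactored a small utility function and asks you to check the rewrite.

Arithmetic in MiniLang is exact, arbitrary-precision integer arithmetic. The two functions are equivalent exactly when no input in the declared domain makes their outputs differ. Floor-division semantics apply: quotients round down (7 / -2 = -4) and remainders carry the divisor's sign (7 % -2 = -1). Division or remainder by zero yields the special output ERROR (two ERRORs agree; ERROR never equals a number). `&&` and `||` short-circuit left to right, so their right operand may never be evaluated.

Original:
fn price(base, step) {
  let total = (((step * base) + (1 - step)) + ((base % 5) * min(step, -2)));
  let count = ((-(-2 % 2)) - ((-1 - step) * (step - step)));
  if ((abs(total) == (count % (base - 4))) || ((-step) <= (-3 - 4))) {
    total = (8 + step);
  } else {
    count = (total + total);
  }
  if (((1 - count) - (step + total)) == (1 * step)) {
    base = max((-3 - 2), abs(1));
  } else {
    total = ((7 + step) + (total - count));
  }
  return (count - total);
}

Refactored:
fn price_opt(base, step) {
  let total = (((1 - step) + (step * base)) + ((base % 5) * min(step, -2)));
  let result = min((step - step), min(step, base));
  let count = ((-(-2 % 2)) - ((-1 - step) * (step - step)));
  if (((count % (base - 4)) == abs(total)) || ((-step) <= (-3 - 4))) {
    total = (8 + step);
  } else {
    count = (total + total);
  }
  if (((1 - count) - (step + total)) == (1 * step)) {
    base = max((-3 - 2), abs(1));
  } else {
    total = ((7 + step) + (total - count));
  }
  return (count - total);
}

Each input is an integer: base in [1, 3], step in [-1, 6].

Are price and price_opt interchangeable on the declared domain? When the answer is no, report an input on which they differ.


Comparing the listings, the differences include: arithmetic usage differs, and local variable names differ, and min/max/abs usage differs, and statement counts differ.
As a probe, take base=2, step=1: price runs total becomes -2; next count becomes 0; next ((abs(total) == (count % (base - 4))) || ((-step) <= (-3 - 4))) evaluates to false; next count becomes -4; next (((1 - count) - (step + total)) == (1 * step)) evaluates to false; next total becomes 10; next final value -14; price_opt runs total becomes -2; next result becomes 0; next count becomes 0; next (((count % (base - 4)) == abs(total)) || ((-step) <= (-3 - 4))) evaluates to false; next count becomes -4; next (((1 - count) - (step + total)) == (1 * step)) evaluates to false; next total becomes 10; next final value -14; both end at -14.
Every one of the 24 inputs gives matching results.
verdict: equivalent


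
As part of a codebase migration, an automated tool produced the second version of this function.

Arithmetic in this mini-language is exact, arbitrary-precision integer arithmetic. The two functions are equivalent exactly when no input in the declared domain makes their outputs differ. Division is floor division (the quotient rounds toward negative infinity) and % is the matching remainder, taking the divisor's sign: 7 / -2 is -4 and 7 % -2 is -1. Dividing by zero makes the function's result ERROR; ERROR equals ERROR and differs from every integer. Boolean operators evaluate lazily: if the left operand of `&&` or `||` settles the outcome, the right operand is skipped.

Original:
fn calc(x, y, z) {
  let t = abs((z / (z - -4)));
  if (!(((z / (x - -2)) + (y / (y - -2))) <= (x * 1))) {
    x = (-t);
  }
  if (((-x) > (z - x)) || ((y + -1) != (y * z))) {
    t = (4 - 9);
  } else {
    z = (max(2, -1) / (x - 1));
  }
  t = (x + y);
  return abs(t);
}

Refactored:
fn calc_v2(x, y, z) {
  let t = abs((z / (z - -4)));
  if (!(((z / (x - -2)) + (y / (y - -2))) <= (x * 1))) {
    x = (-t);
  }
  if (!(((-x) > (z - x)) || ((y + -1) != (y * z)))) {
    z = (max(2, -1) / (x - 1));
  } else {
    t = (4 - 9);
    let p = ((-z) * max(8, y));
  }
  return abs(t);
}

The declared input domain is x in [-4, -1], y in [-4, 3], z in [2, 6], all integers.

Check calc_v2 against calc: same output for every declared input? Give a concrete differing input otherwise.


On input x=-4, y=-4, z=2, calc returns 4 while calc_v2 returns 5.
verdict: not equivalent; witness: x=-4, y=-4, z=2


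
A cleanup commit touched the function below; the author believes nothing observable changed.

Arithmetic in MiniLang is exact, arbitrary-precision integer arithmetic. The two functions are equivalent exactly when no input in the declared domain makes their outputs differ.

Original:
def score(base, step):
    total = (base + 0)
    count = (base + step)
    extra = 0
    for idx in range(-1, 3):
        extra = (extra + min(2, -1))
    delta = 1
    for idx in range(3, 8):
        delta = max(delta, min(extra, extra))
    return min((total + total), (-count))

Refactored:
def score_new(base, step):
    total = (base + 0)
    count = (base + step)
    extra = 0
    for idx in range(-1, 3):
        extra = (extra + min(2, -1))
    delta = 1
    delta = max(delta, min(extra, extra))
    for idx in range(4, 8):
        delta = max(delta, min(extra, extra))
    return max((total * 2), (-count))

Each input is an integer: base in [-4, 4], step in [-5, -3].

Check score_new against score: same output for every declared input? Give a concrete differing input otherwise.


At base=-4, step=-5: score gives -8, score_new gives 9.
verdict: not equivalent; witness: base=-4, step=-5


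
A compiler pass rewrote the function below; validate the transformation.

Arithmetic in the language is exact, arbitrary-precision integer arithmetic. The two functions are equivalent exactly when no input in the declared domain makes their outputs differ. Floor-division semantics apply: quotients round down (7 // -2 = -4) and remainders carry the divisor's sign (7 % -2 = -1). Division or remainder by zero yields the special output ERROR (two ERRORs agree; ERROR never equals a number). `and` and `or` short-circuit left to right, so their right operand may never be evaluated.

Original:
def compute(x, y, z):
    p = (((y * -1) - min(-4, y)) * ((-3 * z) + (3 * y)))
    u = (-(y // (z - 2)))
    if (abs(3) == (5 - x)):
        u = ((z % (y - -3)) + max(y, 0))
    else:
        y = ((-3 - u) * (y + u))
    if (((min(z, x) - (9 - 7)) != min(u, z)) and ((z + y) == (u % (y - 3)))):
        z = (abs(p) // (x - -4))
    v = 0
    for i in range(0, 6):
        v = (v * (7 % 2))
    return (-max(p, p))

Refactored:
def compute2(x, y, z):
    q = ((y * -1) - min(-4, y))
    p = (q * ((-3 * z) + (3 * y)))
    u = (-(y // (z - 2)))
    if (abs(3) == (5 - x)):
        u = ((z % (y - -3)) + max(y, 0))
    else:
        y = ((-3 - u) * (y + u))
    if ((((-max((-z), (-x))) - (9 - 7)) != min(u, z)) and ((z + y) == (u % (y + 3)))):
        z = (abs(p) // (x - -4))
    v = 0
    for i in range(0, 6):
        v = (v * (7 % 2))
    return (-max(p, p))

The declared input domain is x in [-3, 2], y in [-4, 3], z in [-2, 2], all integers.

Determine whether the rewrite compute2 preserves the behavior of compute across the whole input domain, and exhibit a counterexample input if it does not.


Take x=-3, y=-1, z=-2.
compute: p=15, then u=0, then (abs(3) == (5 - x)) is false, then y=3, then a zero divisor aborts: ERROR
compute2: q=5, then p=15, then u=0, then (abs(3) == (5 - x)) is false, then y=3, then ((((-max((-z), (-x))) - (9 - 7)) != min(u, z)) and ((z + y) == (u % (y + 3)))) is false, then v=0, then (i=0), then v=0, then (i=1), then v=0, then (i=2), then v=0, then (i=3), then v=0, then (i=4), then v=0, then (i=5), then v=0, then returns -15
ERROR vs -15 — the two versions disagree here.
verdict: not equivalent; witness: x=-3, y=-1, z=-2


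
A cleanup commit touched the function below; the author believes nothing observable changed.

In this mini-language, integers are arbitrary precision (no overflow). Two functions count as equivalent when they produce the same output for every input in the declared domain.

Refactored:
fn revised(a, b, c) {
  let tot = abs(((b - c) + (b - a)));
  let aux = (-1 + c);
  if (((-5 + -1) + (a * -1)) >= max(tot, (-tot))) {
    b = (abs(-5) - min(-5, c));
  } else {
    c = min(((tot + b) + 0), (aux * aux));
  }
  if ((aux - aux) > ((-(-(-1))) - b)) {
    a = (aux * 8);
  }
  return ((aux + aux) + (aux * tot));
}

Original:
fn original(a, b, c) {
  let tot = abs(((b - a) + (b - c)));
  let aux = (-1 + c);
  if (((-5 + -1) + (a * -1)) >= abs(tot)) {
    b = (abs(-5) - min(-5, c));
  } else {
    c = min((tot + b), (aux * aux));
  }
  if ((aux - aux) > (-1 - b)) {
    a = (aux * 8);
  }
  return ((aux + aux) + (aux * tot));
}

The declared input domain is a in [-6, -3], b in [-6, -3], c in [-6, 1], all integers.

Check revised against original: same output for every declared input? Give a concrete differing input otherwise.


Behavior is preserved: although arithmetic usage differs; and min/max/abs usage differs; and constant usage differs, the outputs never diverge.
Spot check at a=-3, b=-5, c=-1 — original: tot=6, then aux=-2, then (((-5 + -1) + (a * -1)) >= abs(tot)) is false, then c=1, then ((aux - aux) > (-1 - b)) is false, then returns -16. revised: tot=6, then aux=-2, then (((-5 + -1) + (a * -1)) >= max(tot, (-tot))) is false, then c=1, then ((aux - aux) > ((-(-(-1))) - b)) is false, then returns -16. Both give -16.
An exhaustive pass over the 128 declared inputs shows identical outputs.
verdict: equivalent


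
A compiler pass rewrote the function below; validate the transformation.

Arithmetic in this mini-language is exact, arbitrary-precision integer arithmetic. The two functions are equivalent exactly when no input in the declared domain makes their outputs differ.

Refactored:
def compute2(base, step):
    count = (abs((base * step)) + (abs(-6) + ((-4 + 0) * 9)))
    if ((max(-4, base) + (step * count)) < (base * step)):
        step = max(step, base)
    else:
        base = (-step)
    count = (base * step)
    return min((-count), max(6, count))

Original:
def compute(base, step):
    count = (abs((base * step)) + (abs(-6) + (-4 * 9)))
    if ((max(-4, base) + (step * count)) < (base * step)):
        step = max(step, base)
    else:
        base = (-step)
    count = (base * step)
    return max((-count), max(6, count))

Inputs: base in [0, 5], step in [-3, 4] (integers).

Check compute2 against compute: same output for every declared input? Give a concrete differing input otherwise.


The rewrite breaks on base=0, step=-3, where the results are 9 and 6.
compute: count := -30 | ((max(-4, base) + (step * count)) < (base * step)): false | base := 3 | count := -9 | result 9
compute2: count := -30 | ((max(-4, base) + (step * count)) < (base * step)): false | base := 3 | count := -9 | result 6
verdict: not equivalent; witness: base=0, step=-3


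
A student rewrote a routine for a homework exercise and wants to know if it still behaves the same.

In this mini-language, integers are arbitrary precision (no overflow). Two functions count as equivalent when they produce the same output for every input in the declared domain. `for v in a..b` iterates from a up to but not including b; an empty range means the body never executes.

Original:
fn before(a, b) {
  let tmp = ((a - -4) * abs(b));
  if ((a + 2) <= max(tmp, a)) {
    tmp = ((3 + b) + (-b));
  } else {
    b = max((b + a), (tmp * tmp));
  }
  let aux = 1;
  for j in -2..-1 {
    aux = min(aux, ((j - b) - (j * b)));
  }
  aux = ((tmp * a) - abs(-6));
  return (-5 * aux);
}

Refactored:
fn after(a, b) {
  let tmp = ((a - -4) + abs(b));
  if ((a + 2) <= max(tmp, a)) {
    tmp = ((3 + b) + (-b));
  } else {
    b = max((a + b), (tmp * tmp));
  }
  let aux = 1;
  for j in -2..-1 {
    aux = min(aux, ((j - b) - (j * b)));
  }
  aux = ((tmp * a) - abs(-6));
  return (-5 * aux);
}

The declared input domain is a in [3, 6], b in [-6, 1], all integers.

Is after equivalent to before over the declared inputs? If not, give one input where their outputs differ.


Consider the input a=3, b=0.
before: tmp becomes 0; next ((a + 2) <= max(tmp, a)) evaluates to false; next b becomes 3; next aux becomes 1; next at j=-2:; next aux becomes 1; next aux becomes -6; next final value 30
after: tmp becomes 7; next ((a + 2) <= max(tmp, a)) evaluates to true; next tmp becomes 3; next aux becomes 1; next at j=-2:; next aux becomes -2; next aux becomes 3; next final value -15
30 against -15: the behavior changed.
verdict: not equivalent; witness: a=3, b=0


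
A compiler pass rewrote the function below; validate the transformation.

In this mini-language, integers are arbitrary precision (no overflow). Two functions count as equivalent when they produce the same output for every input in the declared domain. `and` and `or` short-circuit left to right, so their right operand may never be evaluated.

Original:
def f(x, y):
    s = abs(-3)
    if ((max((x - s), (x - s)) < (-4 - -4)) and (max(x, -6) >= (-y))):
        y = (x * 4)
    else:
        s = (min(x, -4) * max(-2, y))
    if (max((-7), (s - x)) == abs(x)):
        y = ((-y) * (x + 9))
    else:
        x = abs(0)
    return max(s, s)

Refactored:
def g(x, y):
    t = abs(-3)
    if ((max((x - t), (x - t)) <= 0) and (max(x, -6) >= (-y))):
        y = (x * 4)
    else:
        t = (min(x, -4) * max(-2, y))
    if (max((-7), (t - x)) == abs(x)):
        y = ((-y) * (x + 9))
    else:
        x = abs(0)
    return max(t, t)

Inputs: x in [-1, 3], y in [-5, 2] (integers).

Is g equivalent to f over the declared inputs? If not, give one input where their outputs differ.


x=3, y=-3 yields 8 from f but 3 from g.
verdict: not equivalent; witness: x=3, y=-3


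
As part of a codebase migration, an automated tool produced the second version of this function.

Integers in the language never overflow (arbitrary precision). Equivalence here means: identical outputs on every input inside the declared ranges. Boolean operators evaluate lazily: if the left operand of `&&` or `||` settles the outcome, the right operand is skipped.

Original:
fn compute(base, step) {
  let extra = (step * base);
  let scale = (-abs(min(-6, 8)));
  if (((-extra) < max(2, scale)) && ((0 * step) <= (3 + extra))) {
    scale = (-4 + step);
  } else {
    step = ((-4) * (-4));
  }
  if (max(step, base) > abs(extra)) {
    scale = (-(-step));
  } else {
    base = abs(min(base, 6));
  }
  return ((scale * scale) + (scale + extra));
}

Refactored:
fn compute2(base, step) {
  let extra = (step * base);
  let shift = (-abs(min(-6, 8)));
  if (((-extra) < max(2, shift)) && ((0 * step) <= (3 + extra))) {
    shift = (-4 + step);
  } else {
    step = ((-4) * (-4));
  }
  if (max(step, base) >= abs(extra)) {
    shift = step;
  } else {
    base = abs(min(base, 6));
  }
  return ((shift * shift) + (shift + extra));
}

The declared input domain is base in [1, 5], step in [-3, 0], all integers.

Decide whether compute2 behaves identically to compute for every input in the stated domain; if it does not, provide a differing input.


Take base=1, step=-1.
compute: extra becomes -1; next scale becomes -6; next (((-extra) < max(2, scale)) && ((0 * step) <= (3 + extra))) evaluates to true; next scale becomes -5; next (max(step, base) > abs(extra)) evaluates to false; next base becomes 1; next final value 19
compute2: extra becomes -1; next shift becomes -6; next (((-extra) < max(2, shift)) && ((0 * step) <= (3 + extra))) evaluates to true; next shift becomes -5; next (max(step, base) >= abs(extra)) evaluates to true; next shift becomes -1; next final value -1
19 and -1 differ, so these are not the same function on this domain.
verdict: not equivalent; witness: base=1, step=-1


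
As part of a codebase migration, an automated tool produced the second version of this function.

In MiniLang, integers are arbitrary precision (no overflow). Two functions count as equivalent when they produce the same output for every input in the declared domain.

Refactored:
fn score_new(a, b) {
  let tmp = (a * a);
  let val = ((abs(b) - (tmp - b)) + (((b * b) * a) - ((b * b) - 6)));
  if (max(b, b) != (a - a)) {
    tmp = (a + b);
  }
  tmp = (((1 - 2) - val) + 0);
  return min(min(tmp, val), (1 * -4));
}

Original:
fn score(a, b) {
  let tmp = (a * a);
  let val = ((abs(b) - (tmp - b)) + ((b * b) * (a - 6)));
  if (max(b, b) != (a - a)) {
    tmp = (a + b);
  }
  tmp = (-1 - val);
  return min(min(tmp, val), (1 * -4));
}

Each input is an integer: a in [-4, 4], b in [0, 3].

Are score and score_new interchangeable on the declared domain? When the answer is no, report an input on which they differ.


The rewrite breaks on a=-4, b=0, where the results are -16 and -10.
score: tmp=16, then val=-16, then (max(b, b) != (a - a)) is false, then tmp=15, then returns -16
score_new: tmp=16, then val=-10, then (max(b, b) != (a - a)) is false, then tmp=9, then returns -10
verdict: not equivalent; witness: a=-4, b=0


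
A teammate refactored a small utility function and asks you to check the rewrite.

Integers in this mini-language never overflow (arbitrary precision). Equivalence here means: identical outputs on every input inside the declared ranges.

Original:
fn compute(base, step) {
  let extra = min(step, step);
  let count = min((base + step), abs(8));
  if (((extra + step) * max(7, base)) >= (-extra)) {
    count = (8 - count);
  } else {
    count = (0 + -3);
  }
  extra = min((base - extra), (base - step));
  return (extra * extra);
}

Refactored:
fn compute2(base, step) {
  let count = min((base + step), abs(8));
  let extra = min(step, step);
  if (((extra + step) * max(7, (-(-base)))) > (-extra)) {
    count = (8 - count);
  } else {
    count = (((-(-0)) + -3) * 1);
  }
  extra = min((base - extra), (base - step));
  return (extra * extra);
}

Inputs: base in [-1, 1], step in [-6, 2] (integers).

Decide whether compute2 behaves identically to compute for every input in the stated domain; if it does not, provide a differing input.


There is a behavioral-looking edit here, yet the outcome never shifts on this domain.
One worked example (base=-1, step=1) — compute: extra becomes 1; next count becomes 0; next (((extra + step) * max(7, base)) >= (-extra)) evaluates to true; next count becomes 8; next extra becomes -2; next final value 4; compute2: count becomes 0; next extra becomes 1; next (((extra + step) * max(7, (-(-base)))) > (-extra)) evaluates to true; next count becomes 8; next extra becomes -2; next final value 4; agreement on 4.
Checked all 27 inputs in the declared domain: the outputs agree on every one.
verdict: equivalent


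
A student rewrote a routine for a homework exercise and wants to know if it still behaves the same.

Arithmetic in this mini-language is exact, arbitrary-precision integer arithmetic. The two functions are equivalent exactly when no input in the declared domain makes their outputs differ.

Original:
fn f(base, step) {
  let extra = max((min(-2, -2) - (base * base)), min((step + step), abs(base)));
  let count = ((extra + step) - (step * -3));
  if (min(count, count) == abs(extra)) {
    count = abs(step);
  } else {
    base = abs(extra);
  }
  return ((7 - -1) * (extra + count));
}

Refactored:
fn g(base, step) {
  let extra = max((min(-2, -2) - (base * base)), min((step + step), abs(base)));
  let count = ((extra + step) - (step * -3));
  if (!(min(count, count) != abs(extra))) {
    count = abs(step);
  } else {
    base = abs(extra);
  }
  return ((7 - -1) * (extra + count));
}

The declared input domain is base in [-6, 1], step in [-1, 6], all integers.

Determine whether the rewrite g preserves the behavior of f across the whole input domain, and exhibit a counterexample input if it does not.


The two versions differ — the changes include boolean connective usage differs, and comparison usage differs.
One worked example (base=1, step=6) — f: extra=1, then count=25, then (min(count, count) == abs(extra)) is false, then base=1, then returns 208; g: extra=1, then count=25, then (!(min(count, count) != abs(extra))) is false, then base=1, then returns 208; agreement on 208.
Every one of the 64 inputs gives matching results.
verdict: equivalent


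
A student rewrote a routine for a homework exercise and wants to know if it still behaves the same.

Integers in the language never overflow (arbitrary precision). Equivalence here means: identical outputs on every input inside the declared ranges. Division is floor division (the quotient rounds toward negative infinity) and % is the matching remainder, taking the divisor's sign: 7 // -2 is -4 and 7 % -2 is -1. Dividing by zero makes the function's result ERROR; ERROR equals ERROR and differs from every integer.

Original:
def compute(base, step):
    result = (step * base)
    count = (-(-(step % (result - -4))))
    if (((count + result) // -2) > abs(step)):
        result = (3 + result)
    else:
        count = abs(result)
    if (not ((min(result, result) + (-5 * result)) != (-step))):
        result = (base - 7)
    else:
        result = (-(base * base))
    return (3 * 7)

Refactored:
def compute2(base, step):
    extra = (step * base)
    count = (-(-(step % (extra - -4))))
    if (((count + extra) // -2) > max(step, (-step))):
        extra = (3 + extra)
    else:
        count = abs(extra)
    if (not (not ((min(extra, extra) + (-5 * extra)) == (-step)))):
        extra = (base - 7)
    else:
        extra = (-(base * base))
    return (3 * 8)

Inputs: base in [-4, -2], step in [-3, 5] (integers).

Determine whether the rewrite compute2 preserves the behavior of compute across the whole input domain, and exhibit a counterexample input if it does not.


Not equivalent: base=-4, step=-3 separates them (21 vs 24).
compute: result=12, then count=13, then (((count + result) // -2) > abs(step)) is false, then count=12, then (not ((min(result, result) + (-5 * result)) != (-step))) is false, then result=-16, then returns 21
compute2: extra=12, then count=13, then (((count + extra) // -2) > max(step, (-step))) is false, then count=12, then (not (not ((min(extra, extra) + (-5 * extra)) == (-step)))) is false, then extra=-16, then returns 24
verdict: not equivalent; witness: base=-4, step=-3


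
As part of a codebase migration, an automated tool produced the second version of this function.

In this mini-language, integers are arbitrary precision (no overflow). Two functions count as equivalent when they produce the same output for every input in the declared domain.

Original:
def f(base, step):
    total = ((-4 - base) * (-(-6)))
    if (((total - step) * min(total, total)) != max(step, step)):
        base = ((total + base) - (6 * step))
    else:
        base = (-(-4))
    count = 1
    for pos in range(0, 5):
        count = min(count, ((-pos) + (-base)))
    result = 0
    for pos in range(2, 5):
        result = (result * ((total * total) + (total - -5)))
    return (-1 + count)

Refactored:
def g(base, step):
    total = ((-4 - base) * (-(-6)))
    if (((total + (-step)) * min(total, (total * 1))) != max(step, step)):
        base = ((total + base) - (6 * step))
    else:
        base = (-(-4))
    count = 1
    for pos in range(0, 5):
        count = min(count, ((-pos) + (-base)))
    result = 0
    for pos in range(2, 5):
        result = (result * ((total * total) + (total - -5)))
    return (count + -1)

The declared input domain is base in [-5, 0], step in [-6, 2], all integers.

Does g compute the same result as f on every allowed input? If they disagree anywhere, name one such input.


The two are interchangeable: constant usage differs, plus arithmetic usage differs, and every declared input agrees.
Spot check at base=-1, step=0 — f: total becomes -18; next (((total - step) * min(total, total)) != max(step, step)) evaluates to true; next base becomes -19; next count becomes 1; next at pos=0:; next count becomes 1; next at pos=1:; next count becomes 1; next at pos=2:; next count becomes 1; next at pos=3:; next count becomes 1; next at pos=4:; next count becomes 1; next result becomes 0; next at pos=2:; next result becomes 0; next at pos=3:; next result becomes 0; next at pos=4:; next result becomes 0; next final value 0. g: total becomes -18; next (((total + (-step)) * min(total, (total * 1))) != max(step, step)) evaluates to true; next base becomes -19; next count becomes 1; next at pos=0:; next count becomes 1; next at pos=1:; next count becomes 1; next at pos=2:; next count becomes 1; next at pos=3:; next count becomes 1; next at pos=4:; next count becomes 1; next result becomes 0; next at pos=2:; next result becomes 0; next at pos=3:; next result becomes 0; next at pos=4:; next result becomes 0; next final value 0. Both give 0.
Sweeping the whole domain (54 inputs) finds no disagreement.
verdict: equivalent


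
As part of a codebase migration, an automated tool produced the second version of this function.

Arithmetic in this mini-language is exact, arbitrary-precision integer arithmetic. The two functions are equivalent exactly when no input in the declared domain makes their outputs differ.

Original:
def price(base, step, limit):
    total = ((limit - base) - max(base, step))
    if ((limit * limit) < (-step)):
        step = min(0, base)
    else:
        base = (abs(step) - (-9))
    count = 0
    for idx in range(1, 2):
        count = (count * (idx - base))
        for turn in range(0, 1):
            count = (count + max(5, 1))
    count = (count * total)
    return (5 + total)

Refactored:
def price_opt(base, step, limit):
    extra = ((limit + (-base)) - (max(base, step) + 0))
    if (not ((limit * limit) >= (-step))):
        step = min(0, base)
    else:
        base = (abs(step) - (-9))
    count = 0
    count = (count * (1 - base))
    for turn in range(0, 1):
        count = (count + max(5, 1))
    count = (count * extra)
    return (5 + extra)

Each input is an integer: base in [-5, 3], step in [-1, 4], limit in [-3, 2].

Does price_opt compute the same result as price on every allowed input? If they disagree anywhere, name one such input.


Reading the diff, among the changes: comparison usage differs; and statement counts differ; and loop structure differs; and arithmetic usage differs; and constant usage differs; and boolean connective usage differs; and local variable names differ.
As a probe, take base=0, step=2, limit=-1: price runs total := -3 | ((limit * limit) < (-step)): false | base := 11 | count := 0 | iter idx=1: | count := 0 | iter turn=0: | count := 5 | count := -15 | result 2; price_opt runs extra := -3 | (not ((limit * limit) >= (-step))): false | base := 11 | count := 0 | count := 0 | iter turn=0: | count := 5 | count := -15 | result 2; both end at 2.
An exhaustive pass over the 324 declared inputs shows identical outputs.
verdict: equivalent
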